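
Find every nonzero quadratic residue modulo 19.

Square k = 1,…,9 (k and 19−k give the same square):
1²=1, 2²=4, 3²=9, 4²=16, 5²≡6, 6²≡17, 7²≡11, 8²≡7, 9²≡5 (mod 19).
So the quadratic residues mod 19 are {1, 4, 5, 6, 7, 9, 11, 16, 17}.

1 4 5 6 7 9 11 16 17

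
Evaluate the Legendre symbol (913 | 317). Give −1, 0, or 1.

Euler's criterion: (913/317) ≡ 279^158 (mod 317).
279^2 ≡ 176 (mod 317)
279^4 ≡ 227 (mod 317)
279^8 ≡ 175 (mod 317)
279^16 ≡ 193 (mod 317)
279^32 ≡ 160 (mod 317)
279^64 ≡ 240 (mod 317)
279^128 ≡ 223 (mod 317)
279^158 = 279^(128+16+8+4+2) ≡ 1 (mod 317).
Result is 1, so (913/317) = 1.

1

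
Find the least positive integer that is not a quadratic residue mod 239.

7

(2/239) = +1, so 2 is a residue.
(3/239) = +1, so 3 is a residue.
(4/239) = +1, so 4 is a residue.
(5/239) = +1, so 5 is a residue.
(6/239) = +1, so 6 is a residue.
(7/239) = −1, so 7 is the smallest positive non-residue mod 239.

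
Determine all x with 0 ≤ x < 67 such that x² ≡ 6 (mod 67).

Since 67 ≡ 3 (mod 4), a square root of 6 is 6^((67+1)/4) = 6^17 mod 67.
Repeated squaring: 6^2≡36, 6^4≡23, 6^8≡60, 6^16≡49 (mod 67).
6^17 = 6^(16+1) ≡ 26 (mod 67).
Check: 26² = 676 ≡ 6 (mod 67). The two roots are 26 and 41.

26, 41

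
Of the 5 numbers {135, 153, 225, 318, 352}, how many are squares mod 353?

(135/353) = +1 → QR.
(153/353) = +1 → QR.
(225/353) = +1 → QR.
(318/353) = +1 → QR.
(352/353) = +1 → QR.
Total quadratic residues among the 5: 5.

5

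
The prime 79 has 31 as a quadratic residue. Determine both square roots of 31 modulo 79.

Since 79 ≡ 3 (mod 4), a square root of 31 is 31^((79+1)/4) = 31^20 mod 79.
Repeated squaring: 31^2≡13, 31^4≡11, 31^8≡42, 31^16≡26 (mod 79).
31^20 = 31^(16+4) ≡ 49 (mod 79).
Check: 49² = 2401 ≡ 31 (mod 79). The two roots are 30 and 49.

30, 49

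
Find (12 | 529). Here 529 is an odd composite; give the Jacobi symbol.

1

Pull out 2^2: since 529 ≡ 1 (mod 8), (2/529) = +1, so (2/529)^2 = +1.
Reciprocity: 3 ≡ 3 and 529 ≡ 1 (mod 4), so (3/529) = +(529/3).
Reduce top mod 3: now compute (1/3).
Reached (1/3) = 1. Collecting the sign flips along the way, the symbol is +1.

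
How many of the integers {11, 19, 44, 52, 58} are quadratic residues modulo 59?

1

(11/59) = -1 → non-residue.
(19/59) = +1 → QR.
(44/59) = -1 → non-residue.
(52/59) = -1 → non-residue.
(58/59) = -1 → non-residue.
Total quadratic residues among the 5: 1.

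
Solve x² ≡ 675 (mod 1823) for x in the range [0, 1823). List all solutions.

183, 1640

Since 1823 ≡ 3 (mod 4), a square root of 675 is 675^((1823+1)/4) = 675^456 mod 1823.
Repeated squaring: 675^2≡1698, 675^4≡1041, 675^8≡819, 675^16≡1720, 675^32≡1494, 675^64≡684, 675^128≡1168, 675^256≡620 (mod 1823).
675^456 = 675^(256+128+64+8) ≡ 1640 (mod 1823).
Check: 1640² = 2689600 ≡ 675 (mod 1823). The two roots are 183 and 1640.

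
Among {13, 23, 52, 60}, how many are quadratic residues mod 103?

4

(13/103) = +1 → QR.
(23/103) = +1 → QR.
(52/103) = +1 → QR.
(60/103) = +1 → QR.
Total quadratic residues among the 4: 4.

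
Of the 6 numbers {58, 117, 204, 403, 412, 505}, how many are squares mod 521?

(58/521) = +1 → QR.
(117/521) = +1 → QR.
(204/521) = +1 → QR.
(403/521) = +1 → QR.
(412/521) = -1 → non-residue.
(505/521) = +1 → QR.
Total quadratic residues among the 6: 5.

5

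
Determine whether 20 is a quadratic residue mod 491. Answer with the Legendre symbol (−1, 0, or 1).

Pull out 2^2: since 491 ≡ 3 (mod 8), (2/491) = -1, so (2/491)^2 = +1.
Reciprocity: 5 ≡ 1 and 491 ≡ 3 (mod 4), so (5/491) = +(491/5).
Reduce top mod 5: now compute (1/5).
Reached (1/5) = 1. Collecting the sign flips along the way, the symbol is +1.

1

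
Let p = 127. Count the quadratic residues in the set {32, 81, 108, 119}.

(32/127) = +1 → QR.
(81/127) = +1 → QR.
(108/127) = -1 → non-residue.
(119/127) = -1 → non-residue.
Total quadratic residues among the 4: 2.

2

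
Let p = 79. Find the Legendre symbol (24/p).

Pull out 2^3: since 79 ≡ 7 (mod 8), (2/79) = +1, so (2/79)^3 = +1.
Reciprocity: 3 ≡ 3 and 79 ≡ 3 (mod 4), so (3/79) = −(79/3).
Reduce top mod 3: now compute (1/3).
Reached (1/3) = 1. Collecting the sign flips along the way, the symbol is -1.

-1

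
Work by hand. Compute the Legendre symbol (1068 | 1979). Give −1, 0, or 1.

1

Pull out 2^2: since 1979 ≡ 3 (mod 8), (2/1979) = -1, so (2/1979)^2 = +1.
Reciprocity: 267 ≡ 3 and 1979 ≡ 3 (mod 4), so (267/1979) = −(1979/267).
Reduce top mod 267: now compute (110/267).
Pull out 2: since 267 ≡ 3 (mod 8), (2/267) = -1.
Reciprocity: 55 ≡ 3 and 267 ≡ 3 (mod 4), so (55/267) = −(267/55).
Reduce top mod 55: now compute (47/55).
Reciprocity: 47 ≡ 3 and 55 ≡ 3 (mod 4), so (47/55) = −(55/47).
Reduce top mod 47: now compute (8/47).
Pull out 2^3: since 47 ≡ 7 (mod 8), (2/47) = +1, so (2/47)^3 = +1.
Reached (1/47) = 1. Collecting the sign flips along the way, the symbol is +1.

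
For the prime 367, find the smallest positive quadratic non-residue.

3

(2/367) = +1, so 2 is a residue.
(3/367) = −1, so 3 is the smallest positive non-residue mod 367.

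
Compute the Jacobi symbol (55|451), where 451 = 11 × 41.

0

Reciprocity: 55 ≡ 3 and 451 ≡ 3 (mod 4), so (55/451) = −(451/55).
Reduce top mod 55: now compute (11/55).
Reciprocity: 11 ≡ 3 and 55 ≡ 3 (mod 4), so (11/55) = −(55/11).
Reduce top mod 11: now compute (0/11).
Top reduces to 0: gcd > 1, so the symbol is 0.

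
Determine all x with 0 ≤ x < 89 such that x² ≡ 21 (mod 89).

89 ≡ 1 (mod 4), so we find a root by search.
Trying successive values, 33² = 1089 ≡ 21 (mod 89). The other root is 89 − 33 = 56.

33, 56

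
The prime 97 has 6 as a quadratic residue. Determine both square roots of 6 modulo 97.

43, 54

97 ≡ 1 (mod 4), so we find a root by search.
Trying successive values, 43² = 1849 ≡ 6 (mod 97). The other root is 97 − 43 = 54.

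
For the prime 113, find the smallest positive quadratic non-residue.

3

(2/113) = +1, so 2 is a residue.
(3/113) = −1, so 3 is the smallest positive non-residue mod 113.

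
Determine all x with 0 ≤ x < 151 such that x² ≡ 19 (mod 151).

Since 151 ≡ 3 (mod 4), a square root of 19 is 19^((151+1)/4) = 19^38 mod 151.
Repeated squaring: 19^2≡59, 19^4≡8, 19^8≡64, 19^16≡19, 19^32≡59 (mod 151).
19^38 = 19^(32+4+2) ≡ 64 (mod 151).
Check: 64² = 4096 ≡ 19 (mod 151). The two roots are 64 and 87.

64, 87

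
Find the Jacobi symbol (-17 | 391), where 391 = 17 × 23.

0

First reduce: -17 ≡ 374 (mod 391).
Pull out 2: since 391 ≡ 7 (mod 8), (2/391) = +1.
Reciprocity: 187 ≡ 3 and 391 ≡ 3 (mod 4), so (187/391) = −(391/187).
Reduce top mod 187: now compute (17/187).
Reciprocity: 17 ≡ 1 and 187 ≡ 3 (mod 4), so (17/187) = +(187/17).
Reduce top mod 17: now compute (0/17).
Top reduces to 0: gcd > 1, so the symbol is 0.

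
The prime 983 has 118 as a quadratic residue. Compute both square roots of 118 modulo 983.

393, 590

Since 983 ≡ 3 (mod 4), a square root of 118 is 118^((983+1)/4) = 118^246 mod 983.
Repeated squaring: 118^2≡162, 118^4≡686, 118^8≡722, 118^16≡294, 118^32≡915, 118^64≡692, 118^128≡143 (mod 983).
118^246 = 118^(128+64+32+16+4+2) ≡ 393 (mod 983).
Check: 393² = 154449 ≡ 118 (mod 983). The two roots are 393 and 590.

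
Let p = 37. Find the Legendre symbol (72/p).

-1

First reduce: 72 ≡ 35 (mod 37).
Reciprocity: 35 ≡ 3 and 37 ≡ 1 (mod 4), so (35/37) = +(37/35).
Reduce top mod 35: now compute (2/35).
Pull out 2: since 35 ≡ 3 (mod 8), (2/35) = -1.
Reached (1/35) = 1. Collecting the sign flips along the way, the symbol is -1.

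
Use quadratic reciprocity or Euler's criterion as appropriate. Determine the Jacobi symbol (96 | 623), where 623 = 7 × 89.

1

Pull out 2^5: since 623 ≡ 7 (mod 8), (2/623) = +1, so (2/623)^5 = +1.
Reciprocity: 3 ≡ 3 and 623 ≡ 3 (mod 4), so (3/623) = −(623/3).
Reduce top mod 3: now compute (2/3).
Pull out 2: since 3 ≡ 3 (mod 8), (2/3) = -1.
Reached (1/3) = 1. Collecting the sign flips along the way, the symbol is +1.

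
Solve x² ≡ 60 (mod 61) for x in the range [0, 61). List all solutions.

11, 50

61 ≡ 1 (mod 4), so we find a root by search.
Trying successive values, 11² = 121 ≡ 60 (mod 61). The other root is 61 − 11 = 50.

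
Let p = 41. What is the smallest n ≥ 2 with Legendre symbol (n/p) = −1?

(2/41) = +1, so 2 is a residue.
(3/41) = −1, so 3 is the smallest positive non-residue mod 41.

3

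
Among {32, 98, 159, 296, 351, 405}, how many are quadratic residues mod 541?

(32/541) = -1 → non-residue.
(98/541) = -1 → non-residue.
(159/541) = +1 → QR.
(296/541) = +1 → QR.
(351/541) = -1 → non-residue.
(405/541) = +1 → QR.
Total quadratic residues among the 6: 3.

3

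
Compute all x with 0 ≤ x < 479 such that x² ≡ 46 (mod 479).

Since 479 ≡ 3 (mod 4), a square root of 46 is 46^((479+1)/4) = 46^120 mod 479.
Repeated squaring: 46^2≡200, 46^4≡243, 46^8≡132, 46^16≡180, 46^32≡307, 46^64≡365 (mod 479).
46^120 = 46^(64+32+16+8) ≡ 142 (mod 479).
Check: 142² = 20164 ≡ 46 (mod 479). The two roots are 142 and 337.

142, 337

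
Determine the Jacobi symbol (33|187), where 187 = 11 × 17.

Reciprocity: 33 ≡ 1 and 187 ≡ 3 (mod 4), so (33/187) = +(187/33).
Reduce top mod 33: now compute (22/33).
Pull out 2: since 33 ≡ 1 (mod 8), (2/33) = +1.
Reciprocity: 11 ≡ 3 and 33 ≡ 1 (mod 4), so (11/33) = +(33/11).
Reduce top mod 11: now compute (0/11).
Top reduces to 0: gcd > 1, so the symbol is 0.

0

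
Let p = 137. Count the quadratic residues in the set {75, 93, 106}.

1

(75/137) = -1 → non-residue.
(93/137) = +1 → QR.
(106/137) = -1 → non-residue.
Total quadratic residues among the 3: 1.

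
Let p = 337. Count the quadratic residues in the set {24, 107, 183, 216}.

(24/337) = +1 → QR.
(107/337) = +1 → QR.
(183/337) = -1 → non-residue.
(216/337) = +1 → QR.
Total quadratic residues among the 4: 3.

3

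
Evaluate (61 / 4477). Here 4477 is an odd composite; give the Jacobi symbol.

Reciprocity: 61 ≡ 1 and 4477 ≡ 1 (mod 4), so (61/4477) = +(4477/61).
Reduce top mod 61: now compute (24/61).
Pull out 2^3: since 61 ≡ 5 (mod 8), (2/61) = -1, so (2/61)^3 = -1.
Reciprocity: 3 ≡ 3 and 61 ≡ 1 (mod 4), so (3/61) = +(61/3).
Reduce top mod 3: now compute (1/3).
Reached (1/3) = 1. Collecting the sign flips along the way, the symbol is -1.

-1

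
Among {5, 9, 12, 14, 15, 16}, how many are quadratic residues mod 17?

(5/17) = -1 → non-residue.
(9/17) = +1 → QR.
(12/17) = -1 → non-residue.
(14/17) = -1 → non-residue.
(15/17) = +1 → QR.
(16/17) = +1 → QR.
Total quadratic residues among the 6: 3.

3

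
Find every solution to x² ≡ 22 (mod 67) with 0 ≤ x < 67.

25, 42

Since 67 ≡ 3 (mod 4), a square root of 22 is 22^((67+1)/4) = 22^17 mod 67.
Repeated squaring: 22^2≡15, 22^4≡24, 22^8≡40, 22^16≡59 (mod 67).
22^17 = 22^(16+1) ≡ 25 (mod 67).
Check: 25² = 625 ≡ 22 (mod 67). The two roots are 25 and 42.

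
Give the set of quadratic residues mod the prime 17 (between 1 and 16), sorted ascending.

1,2,4,8,9,13,15,16

Square k = 1,…,8 (k and 17−k give the same square):
1²=1, 2²=4, 3²=9, 4²=16, 5²≡8, 6²≡2, 7²≡15, 8²≡13 (mod 17).
So the quadratic residues mod 17 are {1, 2, 4, 8, 9, 13, 15, 16}.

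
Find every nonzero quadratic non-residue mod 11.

Square k = 1,…,5 (k and 11−k give the same square):
1²=1, 2²=4, 3²=9, 4²≡5, 5²≡3 (mod 11).
The residues are {1, 3, 4, 5, 9}; the non-residues are the remaining 5 nonzero classes.

2,6,7,8,10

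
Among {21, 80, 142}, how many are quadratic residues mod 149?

(21/149) = -1 → non-residue.
(80/149) = +1 → QR.
(142/149) = +1 → QR.
Total quadratic residues among the 3: 2.

2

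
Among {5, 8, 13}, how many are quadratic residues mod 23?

2

(5/23) = -1 → non-residue.
(8/23) = +1 → QR.
(13/23) = +1 → QR.
Total quadratic residues among the 3: 2.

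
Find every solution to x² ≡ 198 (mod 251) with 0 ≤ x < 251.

Since 251 ≡ 3 (mod 4), a square root of 198 is 198^((251+1)/4) = 198^63 mod 251.
Repeated squaring: 198^2≡48, 198^4≡45, 198^8≡17, 198^16≡38, 198^32≡189 (mod 251).
198^63 = 198^(32+16+8+4+2+1) ≡ 169 (mod 251).
Check: 169² = 28561 ≡ 198 (mod 251). The two roots are 82 and 169.

82, 169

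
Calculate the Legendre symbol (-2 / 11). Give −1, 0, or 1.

1

First reduce: -2 ≡ 9 (mod 11).
Reciprocity: 9 ≡ 1 and 11 ≡ 3 (mod 4), so (9/11) = +(11/9).
Reduce top mod 9: now compute (2/9).
Pull out 2: since 9 ≡ 1 (mod 8), (2/9) = +1.
Reached (1/9) = 1. Collecting the sign flips along the way, the symbol is +1.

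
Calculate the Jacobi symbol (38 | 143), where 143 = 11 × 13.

Pull out 2: since 143 ≡ 7 (mod 8), (2/143) = +1.
Reciprocity: 19 ≡ 3 and 143 ≡ 3 (mod 4), so (19/143) = −(143/19).
Reduce top mod 19: now compute (10/19).
Pull out 2: since 19 ≡ 3 (mod 8), (2/19) = -1.
Reciprocity: 5 ≡ 1 and 19 ≡ 3 (mod 4), so (5/19) = +(19/5).
Reduce top mod 5: now compute (4/5).
Pull out 2^2: since 5 ≡ 5 (mod 8), (2/5) = -1, so (2/5)^2 = +1.
Reached (1/5) = 1. Collecting the sign flips along the way, the symbol is +1.

1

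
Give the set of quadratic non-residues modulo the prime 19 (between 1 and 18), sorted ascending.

2,3,8,10,12,13,14,15,18

Square k = 1,…,9 (k and 19−k give the same square):
1²=1, 2²=4, 3²=9, 4²=16, 5²≡6, 6²≡17, 7²≡11, 8²≡7, 9²≡5 (mod 19).
The residues are {1, 4, 5, 6, 7, 9, 11, 16, 17}; the non-residues are the remaining 9 nonzero classes.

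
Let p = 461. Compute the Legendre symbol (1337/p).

-1

Euler's criterion: (1337/461) ≡ 415^230 (mod 461).
415^2 ≡ 272 (mod 461)
415^4 ≡ 224 (mod 461)
415^8 ≡ 388 (mod 461)
415^16 ≡ 258 (mod 461)
415^32 ≡ 180 (mod 461)
415^64 ≡ 130 (mod 461)
415^128 ≡ 304 (mod 461)
415^230 = 415^(128+64+32+4+2) ≡ 460 (mod 461).
Result is 460 ≡ −1, so (1337/461) = −1.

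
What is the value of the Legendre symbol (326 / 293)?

1

First reduce: 326 ≡ 33 (mod 293).
Reciprocity: 33 ≡ 1 and 293 ≡ 1 (mod 4), so (33/293) = +(293/33).
Reduce top mod 33: now compute (29/33).
Reciprocity: 29 ≡ 1 and 33 ≡ 1 (mod 4), so (29/33) = +(33/29).
Reduce top mod 29: now compute (4/29).
Pull out 2^2: since 29 ≡ 5 (mod 8), (2/29) = -1, so (2/29)^2 = +1.
Reached (1/29) = 1. Collecting the sign flips along the way, the symbol is +1.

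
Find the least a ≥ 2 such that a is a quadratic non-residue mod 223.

(2/223) = +1, so 2 is a residue.
(3/223) = −1, so 3 is the smallest positive non-residue mod 223.

3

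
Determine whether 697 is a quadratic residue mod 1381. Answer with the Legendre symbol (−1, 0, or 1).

-1

Reciprocity: 697 ≡ 1 and 1381 ≡ 1 (mod 4), so (697/1381) = +(1381/697).
Reduce top mod 697: now compute (684/697).
Pull out 2^2: since 697 ≡ 1 (mod 8), (2/697) = +1, so (2/697)^2 = +1.
Reciprocity: 171 ≡ 3 and 697 ≡ 1 (mod 4), so (171/697) = +(697/171).
Reduce top mod 171: now compute (13/171).
Reciprocity: 13 ≡ 1 and 171 ≡ 3 (mod 4), so (13/171) = +(171/13).
Reduce top mod 13: now compute (2/13).
Pull out 2: since 13 ≡ 5 (mod 8), (2/13) = -1.
Reached (1/13) = 1. Collecting the sign flips along the way, the symbol is -1.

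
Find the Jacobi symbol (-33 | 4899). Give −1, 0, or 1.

0

First reduce: -33 ≡ 4866 (mod 4899).
Pull out 2: since 4899 ≡ 3 (mod 8), (2/4899) = -1.
Reciprocity: 2433 ≡ 1 and 4899 ≡ 3 (mod 4), so (2433/4899) = +(4899/2433).
Reduce top mod 2433: now compute (33/2433).
Reciprocity: 33 ≡ 1 and 2433 ≡ 1 (mod 4), so (33/2433) = +(2433/33).
Reduce top mod 33: now compute (24/33).
Pull out 2^3: since 33 ≡ 1 (mod 8), (2/33) = +1, so (2/33)^3 = +1.
Reciprocity: 3 ≡ 3 and 33 ≡ 1 (mod 4), so (3/33) = +(33/3).
Reduce top mod 3: now compute (0/3).
Top reduces to 0: gcd > 1, so the symbol is 0.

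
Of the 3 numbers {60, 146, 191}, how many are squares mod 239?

1

(60/239) = +1 → QR.
(146/239) = -1 → non-residue.
(191/239) = -1 → non-residue.
Total quadratic residues among the 3: 1.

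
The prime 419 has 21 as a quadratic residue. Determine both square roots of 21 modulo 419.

46, 373

Since 419 ≡ 3 (mod 4), a square root of 21 is 21^((419+1)/4) = 21^105 mod 419.
Repeated squaring: 21^2≡22, 21^4≡65, 21^8≡35, 21^16≡387, 21^32≡186, 21^64≡238 (mod 419).
21^105 = 21^(64+32+8+1) ≡ 373 (mod 419).
Check: 373² = 139129 ≡ 21 (mod 419). The two roots are 46 and 373.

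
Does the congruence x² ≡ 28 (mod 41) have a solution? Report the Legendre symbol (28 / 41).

Pull out 2^2: since 41 ≡ 1 (mod 8), (2/41) = +1, so (2/41)^2 = +1.
Reciprocity: 7 ≡ 3 and 41 ≡ 1 (mod 4), so (7/41) = +(41/7).
Reduce top mod 7: now compute (6/7).
Pull out 2: since 7 ≡ 7 (mod 8), (2/7) = +1.
Reciprocity: 3 ≡ 3 and 7 ≡ 3 (mod 4), so (3/7) = −(7/3).
Reduce top mod 3: now compute (1/3).
Reached (1/3) = 1. Collecting the sign flips along the way, the symbol is -1.

-1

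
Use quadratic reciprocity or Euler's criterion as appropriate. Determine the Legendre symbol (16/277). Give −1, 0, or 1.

1

Pull out 2^4: since 277 ≡ 5 (mod 8), (2/277) = -1, so (2/277)^4 = +1.
Reached (1/277) = 1. Collecting the sign flips along the way, the symbol is +1.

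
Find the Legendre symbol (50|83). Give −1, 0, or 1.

Euler's criterion: (50/83) ≡ 50^41 (mod 83).
50^2 ≡ 10 (mod 83)
50^4 ≡ 17 (mod 83)
50^8 ≡ 40 (mod 83)
50^16 ≡ 23 (mod 83)
50^32 ≡ 31 (mod 83)
50^41 = 50^(32+8+1) ≡ 82 (mod 83).
Result is 82 ≡ −1, so (50/83) = −1.

-1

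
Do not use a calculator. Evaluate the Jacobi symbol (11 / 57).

-1

Reciprocity: 11 ≡ 3 and 57 ≡ 1 (mod 4), so (11/57) = +(57/11).
Reduce top mod 11: now compute (2/11).
Pull out 2: since 11 ≡ 3 (mod 8), (2/11) = -1.
Reached (1/11) = 1. Collecting the sign flips along the way, the symbol is -1.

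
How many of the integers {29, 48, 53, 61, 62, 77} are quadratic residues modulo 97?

(29/97) = -1 → non-residue.
(48/97) = +1 → QR.
(53/97) = +1 → QR.
(61/97) = +1 → QR.
(62/97) = +1 → QR.
(77/97) = -1 → non-residue.
Total quadratic residues among the 6: 4.

4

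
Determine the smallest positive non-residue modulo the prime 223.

(2/223) = +1, so 2 is a residue.
(3/223) = −1, so 3 is the smallest positive non-residue mod 223.

3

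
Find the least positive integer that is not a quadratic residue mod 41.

(2/41) = +1, so 2 is a residue.
(3/41) = −1, so 3 is the smallest positive non-residue mod 41.

3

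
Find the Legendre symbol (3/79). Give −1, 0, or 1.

Euler's criterion: (3/79) ≡ 3^39 (mod 79).
3^2 ≡ 9 (mod 79)
3^4 ≡ 2 (mod 79)
3^8 ≡ 4 (mod 79)
3^16 ≡ 16 (mod 79)
3^32 ≡ 19 (mod 79)
3^39 = 3^(32+4+2+1) ≡ 78 (mod 79).
Result is 78 ≡ −1, so (3/79) = −1.

-1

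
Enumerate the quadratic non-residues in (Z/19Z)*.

2,3,8,10,12,13,14,15,18

Square k = 1,…,9 (k and 19−k give the same square):
1²=1, 2²=4, 3²=9, 4²=16, 5²≡6, 6²≡17, 7²≡11, 8²≡7, 9²≡5 (mod 19).
The residues are {1, 4, 5, 6, 7, 9, 11, 16, 17}; the non-residues are the remaining 9 nonzero classes.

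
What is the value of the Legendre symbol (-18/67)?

1

First reduce: -18 ≡ 49 (mod 67).
Reciprocity: 49 ≡ 1 and 67 ≡ 3 (mod 4), so (49/67) = +(67/49).
Reduce top mod 49: now compute (18/49).
Pull out 2: since 49 ≡ 1 (mod 8), (2/49) = +1.
Reciprocity: 9 ≡ 1 and 49 ≡ 1 (mod 4), so (9/49) = +(49/9).
Reduce top mod 9: now compute (4/9).
Pull out 2^2: since 9 ≡ 1 (mod 8), (2/9) = +1, so (2/9)^2 = +1.
Reached (1/9) = 1. Collecting the sign flips along the way, the symbol is +1.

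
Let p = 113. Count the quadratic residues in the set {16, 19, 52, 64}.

(16/113) = +1 → QR.
(19/113) = -1 → non-residue.
(52/113) = +1 → QR.
(64/113) = +1 → QR.
Total quadratic residues among the 4: 3.

3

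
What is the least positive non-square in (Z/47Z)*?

(2/47) = +1, so 2 is a residue.
(3/47) = +1, so 3 is a residue.
(4/47) = +1, so 4 is a residue.
(5/47) = −1, so 5 is the smallest positive non-residue mod 47.

5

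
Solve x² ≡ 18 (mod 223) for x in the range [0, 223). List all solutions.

45, 178

Since 223 ≡ 3 (mod 4), a square root of 18 is 18^((223+1)/4) = 18^56 mod 223.
Repeated squaring: 18^2≡101, 18^4≡166, 18^8≡127, 18^16≡73, 18^32≡200 (mod 223).
18^56 = 18^(32+16+8) ≡ 178 (mod 223).
Check: 178² = 31684 ≡ 18 (mod 223). The two roots are 45 and 178.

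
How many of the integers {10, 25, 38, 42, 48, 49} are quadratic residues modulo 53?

(10/53) = +1 → QR.
(25/53) = +1 → QR.
(38/53) = +1 → QR.
(42/53) = +1 → QR.
(48/53) = -1 → non-residue.
(49/53) = +1 → QR.
Total quadratic residues among the 6: 5.

5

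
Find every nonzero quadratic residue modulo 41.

Square k = 1,…,20 (k and 41−k give the same square):
1²=1, 2²=4, 3²=9, 4²=16, 5²=25, 6²=36, 7²≡8, 8²≡23, 9²≡40, 10²≡18, 11²≡39, 12²≡21, 13²≡5, 14²≡32, 15²≡20, 16²≡10, 17²≡2, 18²≡37, 19²≡33, 20²≡31 (mod 41).
So the quadratic residues mod 41 are {1, 2, 4, 5, 8, 9, 10, 16, 18, 20, 21, 23, 25, 31, 32, 33, 36, 37, 39, 40}.

1,2,4,5,8,9,10,16,18,20,21,23,25,31,32,33,36,37,39,40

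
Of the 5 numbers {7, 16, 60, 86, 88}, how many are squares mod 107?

2

(7/107) = -1 → non-residue.
(16/107) = +1 → QR.
(60/107) = -1 → non-residue.
(86/107) = +1 → QR.
(88/107) = -1 → non-residue.
Total quadratic residues among the 5: 2.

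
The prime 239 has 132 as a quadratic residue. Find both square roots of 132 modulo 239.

111, 128

Since 239 ≡ 3 (mod 4), a square root of 132 is 132^((239+1)/4) = 132^60 mod 239.
Repeated squaring: 132^2≡216, 132^4≡51, 132^8≡211, 132^16≡67, 132^32≡187 (mod 239).
132^60 = 132^(32+16+8+4) ≡ 128 (mod 239).
Check: 128² = 16384 ≡ 132 (mod 239). The two roots are 111 and 128.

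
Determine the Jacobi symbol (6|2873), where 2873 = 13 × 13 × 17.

-1

Pull out 2: since 2873 ≡ 1 (mod 8), (2/2873) = +1.
Reciprocity: 3 ≡ 3 and 2873 ≡ 1 (mod 4), so (3/2873) = +(2873/3).
Reduce top mod 3: now compute (2/3).
Pull out 2: since 3 ≡ 3 (mod 8), (2/3) = -1.
Reached (1/3) = 1. Collecting the sign flips along the way, the symbol is -1.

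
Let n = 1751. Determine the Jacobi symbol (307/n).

-1

Reciprocity: 307 ≡ 3 and 1751 ≡ 3 (mod 4), so (307/1751) = −(1751/307).
Reduce top mod 307: now compute (216/307).
Pull out 2^3: since 307 ≡ 3 (mod 8), (2/307) = -1, so (2/307)^3 = -1.
Reciprocity: 27 ≡ 3 and 307 ≡ 3 (mod 4), so (27/307) = −(307/27).
Reduce top mod 27: now compute (10/27).
Pull out 2: since 27 ≡ 3 (mod 8), (2/27) = -1.
Reciprocity: 5 ≡ 1 and 27 ≡ 3 (mod 4), so (5/27) = +(27/5).
Reduce top mod 5: now compute (2/5).
Pull out 2: since 5 ≡ 5 (mod 8), (2/5) = -1.
Reached (1/5) = 1. Collecting the sign flips along the way, the symbol is -1.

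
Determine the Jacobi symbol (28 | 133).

Pull out 2^2: since 133 ≡ 5 (mod 8), (2/133) = -1, so (2/133)^2 = +1.
Reciprocity: 7 ≡ 3 and 133 ≡ 1 (mod 4), so (7/133) = +(133/7).
Reduce top mod 7: now compute (0/7).
Top reduces to 0: gcd > 1, so the symbol is 0.

0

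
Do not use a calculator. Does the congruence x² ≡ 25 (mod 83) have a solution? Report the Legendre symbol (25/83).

1

Reciprocity: 25 ≡ 1 and 83 ≡ 3 (mod 4), so (25/83) = +(83/25).
Reduce top mod 25: now compute (8/25).
Pull out 2^3: since 25 ≡ 1 (mod 8), (2/25) = +1, so (2/25)^3 = +1.
Reached (1/25) = 1. Collecting the sign flips along the way, the symbol is +1.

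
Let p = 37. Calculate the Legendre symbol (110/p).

Euler's criterion: (110/37) ≡ 36^18 (mod 37).
36^2 ≡ 1 (mod 37)
36^4 ≡ 1 (mod 37)
36^8 ≡ 1 (mod 37)
36^16 ≡ 1 (mod 37)
36^18 = 36^(16+2) ≡ 1 (mod 37).
Result is 1, so (110/37) = 1.

1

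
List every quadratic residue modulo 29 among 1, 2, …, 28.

Square k = 1,…,14 (k and 29−k give the same square):
1²=1, 2²=4, 3²=9, 4²=16, 5²=25, 6²≡7, 7²≡20, 8²≡6, 9²≡23, 10²≡13, 11²≡5, 12²≡28, 13²≡24, 14²≡22 (mod 29).
So the quadratic residues mod 29 are {1, 4, 5, 6, 7, 9, 13, 16, 20, 22, 23, 24, 25, 28}.

1,4,5,6,7,9,13,16,20,22,23,24,25,28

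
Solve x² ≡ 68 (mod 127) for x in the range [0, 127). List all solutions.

Since 127 ≡ 3 (mod 4), a square root of 68 is 68^((127+1)/4) = 68^32 mod 127.
Repeated squaring: 68^2≡52, 68^4≡37, 68^8≡99, 68^16≡22, 68^32≡103 (mod 127).
68^32 = 68^(32) ≡ 103 (mod 127).
Check: 103² = 10609 ≡ 68 (mod 127). The two roots are 24 and 103.

24, 103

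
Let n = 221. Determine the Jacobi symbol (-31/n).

First reduce: -31 ≡ 190 (mod 221).
Pull out 2: since 221 ≡ 5 (mod 8), (2/221) = -1.
Reciprocity: 95 ≡ 3 and 221 ≡ 1 (mod 4), so (95/221) = +(221/95).
Reduce top mod 95: now compute (31/95).
Reciprocity: 31 ≡ 3 and 95 ≡ 3 (mod 4), so (31/95) = −(95/31).
Reduce top mod 31: now compute (2/31).
Pull out 2: since 31 ≡ 7 (mod 8), (2/31) = +1.
Reached (1/31) = 1. Collecting the sign flips along the way, the symbol is +1.

1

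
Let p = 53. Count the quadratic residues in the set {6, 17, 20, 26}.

2

(6/53) = +1 → QR.
(17/53) = +1 → QR.
(20/53) = -1 → non-residue.
(26/53) = -1 → non-residue.
Total quadratic residues among the 4: 2.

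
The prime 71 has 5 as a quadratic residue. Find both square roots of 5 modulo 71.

Since 71 ≡ 3 (mod 4), a square root of 5 is 5^((71+1)/4) = 5^18 mod 71.
Repeated squaring: 5^2≡25, 5^4≡57, 5^8≡54, 5^16≡5 (mod 71).
5^18 = 5^(16+2) ≡ 54 (mod 71).
Check: 54² = 2916 ≡ 5 (mod 71). The two roots are 17 and 54.

17, 54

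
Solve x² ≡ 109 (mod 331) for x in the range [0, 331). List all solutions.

42, 289

Since 331 ≡ 3 (mod 4), a square root of 109 is 109^((331+1)/4) = 109^83 mod 331.
Repeated squaring: 109^2≡296, 109^4≡232, 109^8≡202, 109^16≡91, 109^32≡6, 109^64≡36 (mod 331).
109^83 = 109^(64+16+2+1) ≡ 289 (mod 331).
Check: 289² = 83521 ≡ 109 (mod 331). The two roots are 42 and 289.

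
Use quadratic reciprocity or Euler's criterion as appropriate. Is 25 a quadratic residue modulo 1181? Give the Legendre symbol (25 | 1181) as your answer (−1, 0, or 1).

1

Reciprocity: 25 ≡ 1 and 1181 ≡ 1 (mod 4), so (25/1181) = +(1181/25).
Reduce top mod 25: now compute (6/25).
Pull out 2: since 25 ≡ 1 (mod 8), (2/25) = +1.
Reciprocity: 3 ≡ 3 and 25 ≡ 1 (mod 4), so (3/25) = +(25/3).
Reduce top mod 3: now compute (1/3).
Reached (1/3) = 1. Collecting the sign flips along the way, the symbol is +1.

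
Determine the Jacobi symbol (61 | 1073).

1

Reciprocity: 61 ≡ 1 and 1073 ≡ 1 (mod 4), so (61/1073) = +(1073/61).
Reduce top mod 61: now compute (36/61).
Pull out 2^2: since 61 ≡ 5 (mod 8), (2/61) = -1, so (2/61)^2 = +1.
Reciprocity: 9 ≡ 1 and 61 ≡ 1 (mod 4), so (9/61) = +(61/9).
Reduce top mod 9: now compute (7/9).
Reciprocity: 7 ≡ 3 and 9 ≡ 1 (mod 4), so (7/9) = +(9/7).
Reduce top mod 7: now compute (2/7).
Pull out 2: since 7 ≡ 7 (mod 8), (2/7) = +1.
Reached (1/7) = 1. Collecting the sign flips along the way, the symbol is +1.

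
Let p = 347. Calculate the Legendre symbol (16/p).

1

Euler's criterion: (16/347) ≡ 16^173 (mod 347).
16^2 ≡ 256 (mod 347)
16^4 ≡ 300 (mod 347)
16^8 ≡ 127 (mod 347)
16^16 ≡ 167 (mod 347)
16^32 ≡ 129 (mod 347)
16^64 ≡ 332 (mod 347)
16^128 ≡ 225 (mod 347)
16^173 = 16^(128+32+8+4+1) ≡ 1 (mod 347).
Result is 1, so (16/347) = 1.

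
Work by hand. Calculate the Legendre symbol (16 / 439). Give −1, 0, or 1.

Euler's criterion: (16/439) ≡ 16^219 (mod 439).
16^2 ≡ 256 (mod 439)
16^4 ≡ 125 (mod 439)
16^8 ≡ 260 (mod 439)
16^16 ≡ 433 (mod 439)
16^32 ≡ 36 (mod 439)
16^64 ≡ 418 (mod 439)
16^128 ≡ 2 (mod 439)
16^219 = 16^(128+64+16+8+2+1) ≡ 1 (mod 439).
Result is 1, so (16/439) = 1.

1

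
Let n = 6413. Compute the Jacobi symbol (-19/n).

First reduce: -19 ≡ 6394 (mod 6413).
Pull out 2: since 6413 ≡ 5 (mod 8), (2/6413) = -1.
Reciprocity: 3197 ≡ 1 and 6413 ≡ 1 (mod 4), so (3197/6413) = +(6413/3197).
Reduce top mod 3197: now compute (19/3197).
Reciprocity: 19 ≡ 3 and 3197 ≡ 1 (mod 4), so (19/3197) = +(3197/19).
Reduce top mod 19: now compute (5/19).
Reciprocity: 5 ≡ 1 and 19 ≡ 3 (mod 4), so (5/19) = +(19/5).
Reduce top mod 5: now compute (4/5).
Pull out 2^2: since 5 ≡ 5 (mod 8), (2/5) = -1, so (2/5)^2 = +1.
Reached (1/5) = 1. Collecting the sign flips along the way, the symbol is -1.

-1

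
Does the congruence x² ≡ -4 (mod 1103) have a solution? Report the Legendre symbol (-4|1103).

First reduce: -4 ≡ 1099 (mod 1103).
Reciprocity: 1099 ≡ 3 and 1103 ≡ 3 (mod 4), so (1099/1103) = −(1103/1099).
Reduce top mod 1099: now compute (4/1099).
Pull out 2^2: since 1099 ≡ 3 (mod 8), (2/1099) = -1, so (2/1099)^2 = +1.
Reached (1/1099) = 1. Collecting the sign flips along the way, the symbol is -1.

-1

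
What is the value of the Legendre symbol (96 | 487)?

Pull out 2^5: since 487 ≡ 7 (mod 8), (2/487) = +1, so (2/487)^5 = +1.
Reciprocity: 3 ≡ 3 and 487 ≡ 3 (mod 4), so (3/487) = −(487/3).
Reduce top mod 3: now compute (1/3).
Reached (1/3) = 1. Collecting the sign flips along the way, the symbol is -1.

-1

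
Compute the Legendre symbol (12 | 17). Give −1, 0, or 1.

-1

Euler's criterion: (12/17) ≡ 12^8 (mod 17).
12^2 ≡ 8 (mod 17)
12^4 ≡ 13 (mod 17)
12^8 ≡ 16 (mod 17)
12^8 = 12^(8) ≡ 16 (mod 17).
Result is 16 ≡ −1, so (12/17) = −1.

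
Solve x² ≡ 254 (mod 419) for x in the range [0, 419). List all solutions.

172, 247

Since 419 ≡ 3 (mod 4), a square root of 254 is 254^((419+1)/4) = 254^105 mod 419.
Repeated squaring: 254^2≡409, 254^4≡100, 254^8≡363, 254^16≡203, 254^32≡147, 254^64≡240 (mod 419).
254^105 = 254^(64+32+8+1) ≡ 172 (mod 419).
Check: 172² = 29584 ≡ 254 (mod 419). The two roots are 172 and 247.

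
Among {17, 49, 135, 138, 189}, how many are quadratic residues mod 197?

(17/197) = -1 → non-residue.
(49/197) = +1 → QR.
(135/197) = +1 → QR.
(138/197) = +1 → QR.
(189/197) = -1 → non-residue.
Total quadratic residues among the 5: 3.

3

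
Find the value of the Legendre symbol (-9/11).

First reduce: -9 ≡ 2 (mod 11).
Pull out 2: since 11 ≡ 3 (mod 8), (2/11) = -1.
Reached (1/11) = 1. Collecting the sign flips along the way, the symbol is -1.

-1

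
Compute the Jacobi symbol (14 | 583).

-1

Pull out 2: since 583 ≡ 7 (mod 8), (2/583) = +1.
Reciprocity: 7 ≡ 3 and 583 ≡ 3 (mod 4), so (7/583) = −(583/7).
Reduce top mod 7: now compute (2/7).
Pull out 2: since 7 ≡ 7 (mod 8), (2/7) = +1.
Reached (1/7) = 1. Collecting the sign flips along the way, the symbol is -1.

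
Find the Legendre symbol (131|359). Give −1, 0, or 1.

Euler's criterion: (131/359) ≡ 131^179 (mod 359).
131^2 ≡ 288 (mod 359)
131^4 ≡ 15 (mod 359)
131^8 ≡ 225 (mod 359)
131^16 ≡ 6 (mod 359)
131^32 ≡ 36 (mod 359)
131^64 ≡ 219 (mod 359)
131^128 ≡ 214 (mod 359)
131^179 = 131^(128+32+16+2+1) ≡ 1 (mod 359).
Result is 1, so (131/359) = 1.

1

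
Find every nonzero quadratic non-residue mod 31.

Square k = 1,…,15 (k and 31−k give the same square):
1²=1, 2²=4, 3²=9, 4²=16, 5²=25, 6²≡5, 7²≡18, 8²≡2, 9²≡19, 10²≡7, 11²≡28, 12²≡20, 13²≡14, 14²≡10, 15²≡8 (mod 31).
The residues are {1, 2, 4, 5, 7, 8, 9, 10, 14, 16, 18, 19, 20, 25, 28}; the non-residues are the remaining 15 nonzero classes.

3, 6, 11, 12, 13, 15, 17, 21, 22, 23, 24, 26, 27, 29, 30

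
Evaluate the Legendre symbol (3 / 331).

-1

Euler's criterion: (3/331) ≡ 3^165 (mod 331).
3^2 ≡ 9 (mod 331)
3^4 ≡ 81 (mod 331)
3^8 ≡ 272 (mod 331)
3^16 ≡ 171 (mod 331)
3^32 ≡ 113 (mod 331)
3^64 ≡ 191 (mod 331)
3^128 ≡ 71 (mod 331)
3^165 = 3^(128+32+4+1) ≡ 330 (mod 331).
Result is 330 ≡ −1, so (3/331) = −1.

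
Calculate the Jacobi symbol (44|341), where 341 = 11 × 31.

0

Pull out 2^2: since 341 ≡ 5 (mod 8), (2/341) = -1, so (2/341)^2 = +1.
Reciprocity: 11 ≡ 3 and 341 ≡ 1 (mod 4), so (11/341) = +(341/11).
Reduce top mod 11: now compute (0/11).
Top reduces to 0: gcd > 1, so the symbol is 0.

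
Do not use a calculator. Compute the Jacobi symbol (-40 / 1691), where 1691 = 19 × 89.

1

First reduce: -40 ≡ 1651 (mod 1691).
Reciprocity: 1651 ≡ 3 and 1691 ≡ 3 (mod 4), so (1651/1691) = −(1691/1651).
Reduce top mod 1651: now compute (40/1651).
Pull out 2^3: since 1651 ≡ 3 (mod 8), (2/1651) = -1, so (2/1651)^3 = -1.
Reciprocity: 5 ≡ 1 and 1651 ≡ 3 (mod 4), so (5/1651) = +(1651/5).
Reduce top mod 5: now compute (1/5).
Reached (1/5) = 1. Collecting the sign flips along the way, the symbol is +1.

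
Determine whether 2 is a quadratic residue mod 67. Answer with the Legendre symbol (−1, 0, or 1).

Pull out 2: since 67 ≡ 3 (mod 8), (2/67) = -1.
Reached (1/67) = 1. Collecting the sign flips along the way, the symbol is -1.

-1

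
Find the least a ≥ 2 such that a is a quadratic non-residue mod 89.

(2/89) = +1, so 2 is a residue.
(3/89) = −1, so 3 is the smallest positive non-residue mod 89.

3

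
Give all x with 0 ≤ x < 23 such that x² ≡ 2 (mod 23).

5, 18

Since 23 ≡ 3 (mod 4), a square root of 2 is 2^((23+1)/4) = 2^6 mod 23.
Repeated squaring: 2^2≡4, 2^4≡16 (mod 23).
2^6 = 2^(4+2) ≡ 18 (mod 23).
Check: 18² = 324 ≡ 2 (mod 23). The two roots are 5 and 18.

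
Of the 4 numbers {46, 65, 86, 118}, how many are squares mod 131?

(46/131) = +1 → QR.
(65/131) = +1 → QR.
(86/131) = -1 → non-residue.
(118/131) = -1 → non-residue.
Total quadratic residues among the 4: 2.

2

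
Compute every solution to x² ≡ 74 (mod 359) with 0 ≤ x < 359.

153, 206

Since 359 ≡ 3 (mod 4), a square root of 74 is 74^((359+1)/4) = 74^90 mod 359.
Repeated squaring: 74^2≡91, 74^4≡24, 74^8≡217, 74^16≡60, 74^32≡10, 74^64≡100 (mod 359).
74^90 = 74^(64+16+8+2) ≡ 153 (mod 359).
Check: 153² = 23409 ≡ 74 (mod 359). The two roots are 153 and 206.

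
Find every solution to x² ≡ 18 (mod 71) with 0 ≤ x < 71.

Since 71 ≡ 3 (mod 4), a square root of 18 is 18^((71+1)/4) = 18^18 mod 71.
Repeated squaring: 18^2≡40, 18^4≡38, 18^8≡24, 18^16≡8 (mod 71).
18^18 = 18^(16+2) ≡ 36 (mod 71).
Check: 36² = 1296 ≡ 18 (mod 71). The two roots are 35 and 36.

35, 36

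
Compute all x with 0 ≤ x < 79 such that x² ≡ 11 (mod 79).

Since 79 ≡ 3 (mod 4), a square root of 11 is 11^((79+1)/4) = 11^20 mod 79.
Repeated squaring: 11^2≡42, 11^4≡26, 11^8≡44, 11^16≡40 (mod 79).
11^20 = 11^(16+4) ≡ 13 (mod 79).
Check: 13² = 169 ≡ 11 (mod 79). The two roots are 13 and 66.

13, 66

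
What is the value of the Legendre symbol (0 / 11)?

0

Top reduces to 0: gcd > 1, so the symbol is 0.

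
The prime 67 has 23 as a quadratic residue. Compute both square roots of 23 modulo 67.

31, 36

Since 67 ≡ 3 (mod 4), a square root of 23 is 23^((67+1)/4) = 23^17 mod 67.
Repeated squaring: 23^2≡60, 23^4≡49, 23^8≡56, 23^16≡54 (mod 67).
23^17 = 23^(16+1) ≡ 36 (mod 67).
Check: 36² = 1296 ≡ 23 (mod 67). The two roots are 31 and 36.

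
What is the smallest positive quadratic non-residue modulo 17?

(2/17) = +1, so 2 is a residue.
(3/17) = −1, so 3 is the smallest positive non-residue mod 17.

3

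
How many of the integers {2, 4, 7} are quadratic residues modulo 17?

2

(2/17) = +1 → QR.
(4/17) = +1 → QR.
(7/17) = -1 → non-residue.
Total quadratic residues among the 3: 2.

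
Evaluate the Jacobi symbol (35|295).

0

Reciprocity: 35 ≡ 3 and 295 ≡ 3 (mod 4), so (35/295) = −(295/35).
Reduce top mod 35: now compute (15/35).
Reciprocity: 15 ≡ 3 and 35 ≡ 3 (mod 4), so (15/35) = −(35/15).
Reduce top mod 15: now compute (5/15).
Reciprocity: 5 ≡ 1 and 15 ≡ 3 (mod 4), so (5/15) = +(15/5).
Reduce top mod 5: now compute (0/5).
Top reduces to 0: gcd > 1, so the symbol is 0.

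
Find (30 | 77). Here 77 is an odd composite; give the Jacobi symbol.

Pull out 2: since 77 ≡ 5 (mod 8), (2/77) = -1.
Reciprocity: 15 ≡ 3 and 77 ≡ 1 (mod 4), so (15/77) = +(77/15).
Reduce top mod 15: now compute (2/15).
Pull out 2: since 15 ≡ 7 (mod 8), (2/15) = +1.
Reached (1/15) = 1. Collecting the sign flips along the way, the symbol is -1.

-1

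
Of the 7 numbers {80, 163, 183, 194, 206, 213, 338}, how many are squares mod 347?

(80/347) = -1 → non-residue.
(163/347) = -1 → non-residue.
(183/347) = +1 → QR.
(194/347) = +1 → QR.
(206/347) = +1 → QR.
(213/347) = +1 → QR.
(338/347) = -1 → non-residue.
Total quadratic residues among the 7: 4.

4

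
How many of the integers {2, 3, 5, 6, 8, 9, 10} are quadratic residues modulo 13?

(2/13) = -1 → non-residue.
(3/13) = +1 → QR.
(5/13) = -1 → non-residue.
(6/13) = -1 → non-residue.
(8/13) = -1 → non-residue.
(9/13) = +1 → QR.
(10/13) = +1 → QR.
Total quadratic residues among the 7: 3.

3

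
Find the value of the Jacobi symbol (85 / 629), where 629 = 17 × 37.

0

Reciprocity: 85 ≡ 1 and 629 ≡ 1 (mod 4), so (85/629) = +(629/85).
Reduce top mod 85: now compute (34/85).
Pull out 2: since 85 ≡ 5 (mod 8), (2/85) = -1.
Reciprocity: 17 ≡ 1 and 85 ≡ 1 (mod 4), so (17/85) = +(85/17).
Reduce top mod 17: now compute (0/17).
Top reduces to 0: gcd > 1, so the symbol is 0.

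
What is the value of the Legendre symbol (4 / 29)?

Pull out 2^2: since 29 ≡ 5 (mod 8), (2/29) = -1, so (2/29)^2 = +1.
Reached (1/29) = 1. Collecting the sign flips along the way, the symbol is +1.

1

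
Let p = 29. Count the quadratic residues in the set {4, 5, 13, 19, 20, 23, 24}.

6

(4/29) = +1 → QR.
(5/29) = +1 → QR.
(13/29) = +1 → QR.
(19/29) = -1 → non-residue.
(20/29) = +1 → QR.
(23/29) = +1 → QR.
(24/29) = +1 → QR.
Total quadratic residues among the 7: 6.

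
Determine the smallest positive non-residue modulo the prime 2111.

7

(2/2111) = +1, so 2 is a residue.
(3/2111) = +1, so 3 is a residue.
(4/2111) = +1, so 4 is a residue.
(5/2111) = +1, so 5 is a residue.
(6/2111) = +1, so 6 is a residue.
(7/2111) = −1, so 7 is the smallest positive non-residue mod 2111.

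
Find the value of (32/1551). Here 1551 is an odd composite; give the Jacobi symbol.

Pull out 2^5: since 1551 ≡ 7 (mod 8), (2/1551) = +1, so (2/1551)^5 = +1.
Reached (1/1551) = 1. Collecting the sign flips along the way, the symbol is +1.

1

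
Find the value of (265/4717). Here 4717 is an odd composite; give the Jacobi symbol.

0

Reciprocity: 265 ≡ 1 and 4717 ≡ 1 (mod 4), so (265/4717) = +(4717/265).
Reduce top mod 265: now compute (212/265).
Pull out 2^2: since 265 ≡ 1 (mod 8), (2/265) = +1, so (2/265)^2 = +1.
Reciprocity: 53 ≡ 1 and 265 ≡ 1 (mod 4), so (53/265) = +(265/53).
Reduce top mod 53: now compute (0/53).
Top reduces to 0: gcd > 1, so the symbol is 0.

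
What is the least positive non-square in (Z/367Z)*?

3

(2/367) = +1, so 2 is a residue.
(3/367) = −1, so 3 is the smallest positive non-residue mod 367.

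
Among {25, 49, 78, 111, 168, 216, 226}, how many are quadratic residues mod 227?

3

(25/227) = +1 → QR.
(49/227) = +1 → QR.
(78/227) = +1 → QR.
(111/227) = -1 → non-residue.
(168/227) = -1 → non-residue.
(216/227) = -1 → non-residue.
(226/227) = -1 → non-residue.
Total quadratic residues among the 7: 3.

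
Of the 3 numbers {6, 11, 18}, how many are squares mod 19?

(6/19) = +1 → QR.
(11/19) = +1 → QR.
(18/19) = -1 → non-residue.
Total quadratic residues among the 3: 2.

2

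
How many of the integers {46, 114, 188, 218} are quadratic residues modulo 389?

(46/389) = +1 → QR.
(114/389) = +1 → QR.
(188/389) = -1 → non-residue.
(218/389) = +1 → QR.
Total quadratic residues among the 4: 3.

3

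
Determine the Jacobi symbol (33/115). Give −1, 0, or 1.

Reciprocity: 33 ≡ 1 and 115 ≡ 3 (mod 4), so (33/115) = +(115/33).
Reduce top mod 33: now compute (16/33).
Pull out 2^4: since 33 ≡ 1 (mod 8), (2/33) = +1, so (2/33)^4 = +1.
Reached (1/33) = 1. Collecting the sign flips along the way, the symbol is +1.

1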